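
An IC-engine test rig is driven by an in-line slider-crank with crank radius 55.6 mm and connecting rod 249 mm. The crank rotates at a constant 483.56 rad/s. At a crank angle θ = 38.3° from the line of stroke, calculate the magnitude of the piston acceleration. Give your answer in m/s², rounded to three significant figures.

ω = 483.6 rad/s
x(θ) = r cosθ + √(L² − r² sin²θ); with ω constant, a = ω²·d²x/dθ².
d²x/dθ² = −r cosθ − r²(cos2θ)/√u − r⁴ sin²2θ/(4u^{3/2}),  u = L² − r² sin²θ = 0.0608135 m².
Substituting r = 0.0556 m, L = 0.249 m, θ = 38.3°: d²x/dθ² = -0.046689 m.
a = ω²·d²x/dθ² = (483.6)²·(-0.046689) = -10917 m/s²;  |a| = 10917 m/s².

10900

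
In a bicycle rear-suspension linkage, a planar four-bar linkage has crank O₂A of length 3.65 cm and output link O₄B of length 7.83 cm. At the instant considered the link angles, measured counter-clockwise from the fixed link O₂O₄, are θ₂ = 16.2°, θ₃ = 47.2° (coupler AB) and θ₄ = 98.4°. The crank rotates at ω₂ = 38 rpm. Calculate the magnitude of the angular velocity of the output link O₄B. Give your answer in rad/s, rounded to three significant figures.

ω₂ = 3.979 rad/s (from 38 rpm).
Differentiating the loop-closure r₂e^{iθ₂}+r₃e^{iθ₃}=r₁+r₄e^{iθ₄} gives r₂ω₂e^{iθ₂}+r₃ω₃e^{iθ₃}=r₄ω₄e^{iθ₄}.
Eliminating the other unknown: ω₄ = r₂ω₂ sin(θ₂−θ₃) / [r₄ sin(θ₄−θ₃)].
Numerator sine = -0.51504; denominator sine = +0.77934.
Result = 0.0365·3.979·(-0.51504) / (0.0783·(+0.77934)) = -1.2259 rad/s; magnitude 1.2259 rad/s.

1.23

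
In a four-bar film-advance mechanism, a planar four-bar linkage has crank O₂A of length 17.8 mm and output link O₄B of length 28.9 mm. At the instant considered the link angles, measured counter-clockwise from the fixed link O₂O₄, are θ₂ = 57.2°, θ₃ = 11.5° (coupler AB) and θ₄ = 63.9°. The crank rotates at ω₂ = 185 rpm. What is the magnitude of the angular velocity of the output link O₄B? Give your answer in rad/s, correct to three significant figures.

10.8

ω₂ = 19.37 rad/s (from 185 rpm).
Differentiating the loop-closure r₂e^{iθ₂}+r₃e^{iθ₃}=r₁+r₄e^{iθ₄} gives r₂ω₂e^{iθ₂}+r₃ω₃e^{iθ₃}=r₄ω₄e^{iθ₄}.
Eliminating the other unknown: ω₄ = r₂ω₂ sin(θ₂−θ₃) / [r₄ sin(θ₄−θ₃)].
Numerator sine = +0.71569; denominator sine = +0.79229.
Result = 0.0178·19.37·(+0.71569) / (0.0289·(+0.79229)) = +10.779 rad/s; magnitude 10.779 rad/s.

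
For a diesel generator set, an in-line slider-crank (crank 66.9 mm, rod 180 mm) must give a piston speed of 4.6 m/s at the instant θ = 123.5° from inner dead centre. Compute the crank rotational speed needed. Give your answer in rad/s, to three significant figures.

105

For an in-line slider-crank, |v_piston| = rω|sinθ|·[1 + r cosθ/√(L² − r² sin²θ)].
With r = 0.0669 m, L = 0.18 m, θ = 123.5°: the bracketed kinematic factor |dx/dθ| = 0.04375 m.
ω = v/|dx/dθ| = 4.6/0.04375 = 105.14 rad/s.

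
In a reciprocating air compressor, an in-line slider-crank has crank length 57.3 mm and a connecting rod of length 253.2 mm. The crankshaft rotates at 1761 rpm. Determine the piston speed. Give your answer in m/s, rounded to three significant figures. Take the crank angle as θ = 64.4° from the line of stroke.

ω = 2π·1761/60 = 184.4 rad/s
For an in-line slider-crank, x = r cosθ + √(L² − r² sin²θ), so v = −rω sinθ·[1 + r cosθ/√(L² − r² sin²θ)].
With r = 0.0573 m, L = 0.2532 m, θ = 64.4°: √(L² − r² sin²θ) = 0.24787 m.
v = −0.0573·184.4·0.90183·[1 + 0.0573·0.43209/0.24787] = -10.481 m/s.
|v| = 10.481 m/s.

10.5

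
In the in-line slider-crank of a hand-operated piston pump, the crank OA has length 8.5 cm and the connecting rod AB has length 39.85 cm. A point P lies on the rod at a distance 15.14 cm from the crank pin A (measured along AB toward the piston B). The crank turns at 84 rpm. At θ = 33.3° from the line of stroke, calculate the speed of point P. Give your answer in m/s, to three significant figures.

ω = 8.796 rad/s.  Crank-pin speed |V_A| = rω = 0.7477 m/s, perpendicular to OA.
Rod angle: sinφ = −(r/L) sinθ ⇒ φ = -6.725°; ω_rod = −rω cosθ/√(L²−r²sin²θ) = -1.5791 rad/s.
V_P = V_A + ω_rod × AP, with AP = 0.1514 m along the rod.
Components: V_Px = −rω sinθ − a·ω_rod·sinφ = -0.4385 m/s;  V_Py = rω cosθ + a·ω_rod·cosφ = +0.38751 m/s.
|V_P| = √(V_Px² + V_Py²) = 0.58519 m/s.

0.585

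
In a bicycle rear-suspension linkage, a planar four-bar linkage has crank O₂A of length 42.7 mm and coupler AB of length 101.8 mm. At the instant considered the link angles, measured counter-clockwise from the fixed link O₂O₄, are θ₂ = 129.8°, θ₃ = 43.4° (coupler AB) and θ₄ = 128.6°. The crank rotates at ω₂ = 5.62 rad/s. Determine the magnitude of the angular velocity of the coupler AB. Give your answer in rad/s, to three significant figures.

ω₂ = 5.62 rad/s
Differentiating the loop-closure r₂e^{iθ₂}+r₃e^{iθ₃}=r₁+r₄e^{iθ₄} gives r₂ω₂e^{iθ₂}+r₃ω₃e^{iθ₃}=r₄ω₄e^{iθ₄}.
Eliminating the other unknown: ω₃ = r₂ω₂ sin(θ₄−θ₂) / [r₃ sin(θ₃−θ₄)].
Numerator sine = -0.02094; denominator sine = -0.99649.
Result = 0.0427·5.62·(-0.02094) / (0.1018·(-0.99649)) = +0.049541 rad/s; magnitude 0.049541 rad/s.

0.0495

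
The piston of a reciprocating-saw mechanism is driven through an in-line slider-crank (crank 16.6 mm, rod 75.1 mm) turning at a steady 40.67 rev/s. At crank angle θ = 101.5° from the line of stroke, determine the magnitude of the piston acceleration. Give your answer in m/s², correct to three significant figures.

ω = 2π·40.7 = 255.5 rad/s
x(θ) = r cosθ + √(L² − r² sin²θ); with ω constant, a = ω²·d²x/dθ².
d²x/dθ² = −r cosθ − r²(cos2θ)/√u − r⁴ sin²2θ/(4u^{3/2}),  u = L² − r² sin²θ = 0.0053754 m².
Substituting r = 0.0166 m, L = 0.0751 m, θ = 101.5°: d²x/dθ² = +0.0067618 m.
a = ω²·d²x/dθ² = (255.5)²·(+0.0067618) = +441.54 m/s²;  |a| = 441.54 m/s².

442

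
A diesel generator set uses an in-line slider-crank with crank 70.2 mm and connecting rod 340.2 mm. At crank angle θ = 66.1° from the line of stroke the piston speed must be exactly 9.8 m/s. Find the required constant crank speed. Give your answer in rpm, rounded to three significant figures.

For an in-line slider-crank, |v_piston| = rω|sinθ|·[1 + r cosθ/√(L² − r² sin²θ)].
With r = 0.0702 m, L = 0.3402 m, θ = 66.1°: the bracketed kinematic factor |dx/dθ| = 0.069644 m.
ω = v/|dx/dθ| = 9.8/0.069644 = 140.72 rad/s.
N = 60ω/(2π) = 1343.7 rpm.

1340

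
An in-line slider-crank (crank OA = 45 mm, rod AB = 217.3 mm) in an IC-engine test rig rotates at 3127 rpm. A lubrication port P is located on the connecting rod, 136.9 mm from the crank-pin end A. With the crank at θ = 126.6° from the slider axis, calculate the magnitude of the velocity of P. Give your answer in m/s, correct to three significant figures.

ω = 327.5 rad/s.  Crank-pin speed |V_A| = rω = 14.736 m/s, perpendicular to OA.
Rod angle: sinφ = −(r/L) sinθ ⇒ φ = -9.570°; ω_rod = −rω cosθ/√(L²−r²sin²θ) = +41.002 rad/s.
V_P = V_A + ω_rod × AP, with AP = 0.1369 m along the rod.
Components: V_Px = −rω sinθ − a·ω_rod·sinφ = -10.897 m/s;  V_Py = rω cosθ + a·ω_rod·cosφ = -3.2507 m/s.
|V_P| = √(V_Px² + V_Py²) = 11.371 m/s.

11.4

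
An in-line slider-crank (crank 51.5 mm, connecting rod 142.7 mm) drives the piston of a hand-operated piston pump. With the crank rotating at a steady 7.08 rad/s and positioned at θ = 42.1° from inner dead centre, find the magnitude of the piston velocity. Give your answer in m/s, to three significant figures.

ω = 7.08 rad/s
For an in-line slider-crank, x = r cosθ + √(L² − r² sin²θ), so v = −rω sinθ·[1 + r cosθ/√(L² − r² sin²θ)].
With r = 0.0515 m, L = 0.1427 m, θ = 42.1°: √(L² − r² sin²θ) = 0.13846 m.
v = −0.0515·7.08·0.67043·[1 + 0.0515·0.74198/0.13846] = -0.31191 m/s.
|v| = 0.31191 m/s.

0.312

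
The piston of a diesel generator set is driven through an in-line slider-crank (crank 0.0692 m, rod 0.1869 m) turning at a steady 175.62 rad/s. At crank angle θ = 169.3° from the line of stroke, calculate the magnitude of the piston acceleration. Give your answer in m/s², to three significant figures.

ω = 175.6 rad/s
x(θ) = r cosθ + √(L² − r² sin²θ); with ω constant, a = ω²·d²x/dθ².
d²x/dθ² = −r cosθ − r²(cos2θ)/√u − r⁴ sin²2θ/(4u^{3/2}),  u = L² − r² sin²θ = 0.0347665 m².
Substituting r = 0.0692 m, L = 0.1869 m, θ = 169.3°: d²x/dθ² = +0.043968 m.
a = ω²·d²x/dθ² = (175.6)²·(+0.043968) = +1356.1 m/s²;  |a| = 1356.1 m/s².

1360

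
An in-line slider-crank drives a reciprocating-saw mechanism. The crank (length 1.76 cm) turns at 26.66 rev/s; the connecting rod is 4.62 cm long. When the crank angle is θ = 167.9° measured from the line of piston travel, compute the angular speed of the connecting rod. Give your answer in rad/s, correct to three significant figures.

ω = 167.5 rad/s (converted from 26.66 rev/s).
The rod makes angle φ with the slider axis where L sinφ = r sinθ; differentiating, L cosφ·φ̇ = r ω cosθ.
L cosφ = √(L² − r² sin²θ) = 0.046052 m.
|ω_rod| = r ω |cosθ| / √(L² − r² sin²θ) = 0.0176·167.5·0.97778/0.046052 = 62.595 rad/s.

62.6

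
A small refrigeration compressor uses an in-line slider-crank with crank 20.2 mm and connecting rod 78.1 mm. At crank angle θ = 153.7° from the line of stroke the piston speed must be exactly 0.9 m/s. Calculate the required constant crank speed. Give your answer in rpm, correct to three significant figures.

For an in-line slider-crank, |v_piston| = rω|sinθ|·[1 + r cosθ/√(L² − r² sin²θ)].
With r = 0.0202 m, L = 0.0781 m, θ = 153.7°: the bracketed kinematic factor |dx/dθ| = 0.006861 m.
ω = v/|dx/dθ| = 0.9/0.006861 = 131.18 rad/s.
N = 60ω/(2π) = 1252.6 rpm.

1250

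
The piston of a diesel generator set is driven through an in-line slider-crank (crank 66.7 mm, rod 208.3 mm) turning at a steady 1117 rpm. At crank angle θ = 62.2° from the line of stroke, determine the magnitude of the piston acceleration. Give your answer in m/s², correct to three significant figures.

ω = 2π·1117/60 = 117 rad/s
x(θ) = r cosθ + √(L² − r² sin²θ); with ω constant, a = ω²·d²x/dθ².
d²x/dθ² = −r cosθ − r²(cos2θ)/√u − r⁴ sin²2θ/(4u^{3/2}),  u = L² − r² sin²θ = 0.0399077 m².
Substituting r = 0.0667 m, L = 0.2083 m, θ = 62.2°: d²x/dθ² = -0.018949 m.
a = ω²·d²x/dθ² = (117)²·(-0.018949) = -259.26 m/s²;  |a| = 259.26 m/s².

259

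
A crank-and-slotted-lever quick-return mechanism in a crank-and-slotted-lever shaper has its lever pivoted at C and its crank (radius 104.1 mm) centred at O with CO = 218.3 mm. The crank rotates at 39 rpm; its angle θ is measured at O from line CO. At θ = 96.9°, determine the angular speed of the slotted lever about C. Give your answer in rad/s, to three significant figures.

0.624

ω = 4.084 rad/s (from 39 rpm).
Crank pin A relative to C: A = (d + r cosθ, r sinθ); lever angle φ = atan2(r sinθ, d + r cosθ).
Differentiating tanφ: φ̇ = rω(d cosθ + r)/(d² + r² + 2dr cosθ).
d² + r² + 2dr cosθ = |CA|² = 0.0530315 m²;  d cosθ + r = +0.077874 m.
|ω_lever| = |0.1041·4.084·+0.077874| / 0.0530315 = 0.62431 rad/s.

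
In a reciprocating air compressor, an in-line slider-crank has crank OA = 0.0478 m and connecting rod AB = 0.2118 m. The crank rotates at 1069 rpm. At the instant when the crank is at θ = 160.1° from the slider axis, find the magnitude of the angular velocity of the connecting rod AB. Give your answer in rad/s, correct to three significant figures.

ω = 111.9 rad/s (converted from 1069 rpm).
The rod makes angle φ with the slider axis where L sinφ = r sinθ; differentiating, L cosφ·φ̇ = r ω cosθ.
L cosφ = √(L² − r² sin²θ) = 0.21117 m.
|ω_rod| = r ω |cosθ| / √(L² − r² sin²θ) = 0.0478·111.9·0.94029/0.21117 = 23.826 rad/s.

23.8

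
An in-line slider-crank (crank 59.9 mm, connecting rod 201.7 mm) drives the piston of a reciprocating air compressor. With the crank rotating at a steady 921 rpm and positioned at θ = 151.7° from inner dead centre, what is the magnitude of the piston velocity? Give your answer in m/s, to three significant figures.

2.02

ω = 2π·921/60 = 96.45 rad/s
For an in-line slider-crank, x = r cosθ + √(L² − r² sin²θ), so v = −rω sinθ·[1 + r cosθ/√(L² − r² sin²θ)].
With r = 0.0599 m, L = 0.2017 m, θ = 151.7°: √(L² − r² sin²θ) = 0.19969 m.
v = −0.0599·96.45·0.47409·[1 + 0.0599·-0.88048/0.19969] = -2.0155 m/s.
|v| = 2.0155 m/s.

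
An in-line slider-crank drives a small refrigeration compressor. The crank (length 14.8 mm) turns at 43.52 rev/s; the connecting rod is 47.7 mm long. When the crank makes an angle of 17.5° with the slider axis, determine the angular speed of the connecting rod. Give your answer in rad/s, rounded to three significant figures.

81.3

ω = 273.4 rad/s (converted from 43.52 rev/s).
The rod makes angle φ with the slider axis where L sinφ = r sinθ; differentiating, L cosφ·φ̇ = r ω cosθ.
L cosφ = √(L² − r² sin²θ) = 0.047492 m.
|ω_rod| = r ω |cosθ| / √(L² − r² sin²θ) = 0.0148·273.4·0.95372/0.047492 = 81.27 rad/s.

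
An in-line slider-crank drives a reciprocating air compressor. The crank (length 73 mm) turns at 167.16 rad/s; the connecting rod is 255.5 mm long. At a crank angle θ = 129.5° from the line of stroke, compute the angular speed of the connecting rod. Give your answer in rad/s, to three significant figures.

31.1

ω = 167.2 rad/s
The rod makes angle φ with the slider axis where L sinφ = r sinθ; differentiating, L cosφ·φ̇ = r ω cosθ.
L cosφ = √(L² − r² sin²θ) = 0.24921 m.
|ω_rod| = r ω |cosθ| / √(L² − r² sin²θ) = 0.073·167.2·0.63608/0.24921 = 31.145 rad/s.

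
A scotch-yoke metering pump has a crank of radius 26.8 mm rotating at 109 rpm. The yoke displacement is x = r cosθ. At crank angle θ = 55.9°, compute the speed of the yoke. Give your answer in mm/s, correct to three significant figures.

ω = 11.41 rad/s (from 109 rpm).
x = r cosθ ⇒ ẋ = −rω sinθ.
|v| = rω|sinθ| = 0.0268·11.41·|sin 55.9°| = 0.25331 m/s = 253.31 mm/s.

253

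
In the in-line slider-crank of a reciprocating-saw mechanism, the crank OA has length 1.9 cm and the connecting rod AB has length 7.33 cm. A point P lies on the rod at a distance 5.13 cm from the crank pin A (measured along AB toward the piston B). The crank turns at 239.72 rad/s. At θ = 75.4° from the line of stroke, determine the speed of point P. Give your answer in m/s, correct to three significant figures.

ω = 239.7 rad/s.  Crank-pin speed |V_A| = rω = 4.5547 m/s, perpendicular to OA.
Rod angle: sinφ = −(r/L) sinθ ⇒ φ = -14.527°; ω_rod = −rω cosθ/√(L²−r²sin²θ) = -16.18 rad/s.
V_P = V_A + ω_rod × AP, with AP = 0.0513 m along the rod.
Components: V_Px = −rω sinθ − a·ω_rod·sinφ = -4.6158 m/s;  V_Py = rω cosθ + a·ω_rod·cosφ = +0.34459 m/s.
|V_P| = √(V_Px² + V_Py²) = 4.6287 m/s.

4.63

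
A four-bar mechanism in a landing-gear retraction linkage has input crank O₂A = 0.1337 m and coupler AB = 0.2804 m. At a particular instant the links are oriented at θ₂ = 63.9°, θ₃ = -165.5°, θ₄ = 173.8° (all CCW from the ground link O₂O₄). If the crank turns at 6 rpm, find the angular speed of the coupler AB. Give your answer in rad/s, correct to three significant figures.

0.797

ω₂ = 0.6283 rad/s (from 6 rpm).
Differentiating the loop-closure r₂e^{iθ₂}+r₃e^{iθ₃}=r₁+r₄e^{iθ₄} gives r₂ω₂e^{iθ₂}+r₃ω₃e^{iθ₃}=r₄ω₄e^{iθ₄}.
Eliminating the other unknown: ω₃ = r₂ω₂ sin(θ₄−θ₂) / [r₃ sin(θ₃−θ₄)].
Numerator sine = +0.94029; denominator sine = +0.35347.
Result = 0.1337·0.6283·(+0.94029) / (0.2804·(+0.35347)) = +0.79696 rad/s; magnitude 0.79696 rad/s.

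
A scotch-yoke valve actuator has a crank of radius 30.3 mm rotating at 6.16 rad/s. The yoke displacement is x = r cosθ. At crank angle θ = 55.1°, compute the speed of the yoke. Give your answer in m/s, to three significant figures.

ω = 6.16 rad/s
x = r cosθ ⇒ ẋ = −rω sinθ.
|v| = rω|sinθ| = 0.0303·6.16·|sin 55.1°| = 0.15308 m/s.

0.153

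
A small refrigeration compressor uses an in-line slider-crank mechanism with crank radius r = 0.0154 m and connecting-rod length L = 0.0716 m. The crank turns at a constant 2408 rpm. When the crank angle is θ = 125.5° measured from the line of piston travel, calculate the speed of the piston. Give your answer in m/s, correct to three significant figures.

ω = 2π·2408/60 = 252.2 rad/s
For an in-line slider-crank, x = r cosθ + √(L² − r² sin²θ), so v = −rω sinθ·[1 + r cosθ/√(L² − r² sin²θ)].
With r = 0.0154 m, L = 0.0716 m, θ = 125.5°: √(L² − r² sin²θ) = 0.070494 m.
v = −0.0154·252.2·0.81412·[1 + 0.0154·-0.58070/0.070494] = -2.7604 m/s.
|v| = 2.7604 m/s.

2.76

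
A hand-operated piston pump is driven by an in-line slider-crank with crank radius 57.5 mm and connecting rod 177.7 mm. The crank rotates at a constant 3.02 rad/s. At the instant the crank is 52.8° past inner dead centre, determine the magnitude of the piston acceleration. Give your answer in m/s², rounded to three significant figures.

ω = 3.02 rad/s
x(θ) = r cosθ + √(L² − r² sin²θ); with ω constant, a = ω²·d²x/dθ².
d²x/dθ² = −r cosθ − r²(cos2θ)/√u − r⁴ sin²2θ/(4u^{3/2}),  u = L² − r² sin²θ = 0.0294796 m².
Substituting r = 0.0575 m, L = 0.1777 m, θ = 52.8°: d²x/dθ² = -0.030087 m.
a = ω²·d²x/dθ² = (3.02)²·(-0.030087) = -0.2744 m/s²;  |a| = 0.2744 m/s².

0.274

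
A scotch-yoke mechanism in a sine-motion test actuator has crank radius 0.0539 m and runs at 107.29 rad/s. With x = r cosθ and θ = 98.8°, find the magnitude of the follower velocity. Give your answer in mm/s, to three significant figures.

5710

ω = 107.3 rad/s
x = r cosθ ⇒ ẋ = −rω sinθ.
|v| = rω|sinθ| = 0.0539·107.3·|sin 98.8°| = 5.7149 m/s = 5714.9 mm/s.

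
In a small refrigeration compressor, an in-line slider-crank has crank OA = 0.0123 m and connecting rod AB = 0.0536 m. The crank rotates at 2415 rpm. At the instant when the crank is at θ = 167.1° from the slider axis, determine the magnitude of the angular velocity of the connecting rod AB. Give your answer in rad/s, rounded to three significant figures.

56.6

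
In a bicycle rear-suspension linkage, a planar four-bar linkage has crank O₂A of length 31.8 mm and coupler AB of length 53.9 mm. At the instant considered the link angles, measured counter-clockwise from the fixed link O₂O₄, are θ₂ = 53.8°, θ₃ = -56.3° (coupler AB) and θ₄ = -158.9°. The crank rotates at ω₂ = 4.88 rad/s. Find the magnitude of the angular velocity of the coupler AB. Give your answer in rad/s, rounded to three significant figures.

1.59

ω₂ = 4.88 rad/s
Differentiating the loop-closure r₂e^{iθ₂}+r₃e^{iθ₃}=r₁+r₄e^{iθ₄} gives r₂ω₂e^{iθ₂}+r₃ω₃e^{iθ₃}=r₄ω₄e^{iθ₄}.
Eliminating the other unknown: ω₃ = r₂ω₂ sin(θ₄−θ₂) / [r₃ sin(θ₃−θ₄)].
Numerator sine = +0.54024; denominator sine = +0.97592.
Result = 0.0318·4.88·(+0.54024) / (0.0539·(+0.97592)) = +1.5938 rad/s; magnitude 1.5938 rad/s.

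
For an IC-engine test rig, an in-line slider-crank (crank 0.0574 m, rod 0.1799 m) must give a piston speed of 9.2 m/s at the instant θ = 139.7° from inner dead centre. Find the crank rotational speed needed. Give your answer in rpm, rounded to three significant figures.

3150

For an in-line slider-crank, |v_piston| = rω|sinθ|·[1 + r cosθ/√(L² − r² sin²θ)].
With r = 0.0574 m, L = 0.1799 m, θ = 139.7°: the bracketed kinematic factor |dx/dθ| = 0.027893 m.
ω = v/|dx/dθ| = 9.2/0.027893 = 329.83 rad/s.
N = 60ω/(2π) = 3149.7 rpm.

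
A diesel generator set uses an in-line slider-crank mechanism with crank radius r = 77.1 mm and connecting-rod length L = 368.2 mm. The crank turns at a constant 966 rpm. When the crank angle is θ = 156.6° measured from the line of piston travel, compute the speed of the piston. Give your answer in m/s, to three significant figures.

2.50

ω = 2π·966/60 = 101.2 rad/s
For an in-line slider-crank, x = r cosθ + √(L² − r² sin²θ), so v = −rω sinθ·[1 + r cosθ/√(L² − r² sin²θ)].
With r = 0.0771 m, L = 0.3682 m, θ = 156.6°: √(L² − r² sin²θ) = 0.36692 m.
v = −0.0771·101.2·0.39715·[1 + 0.0771·-0.91775/0.36692] = -2.5002 m/s.
|v| = 2.5002 m/s.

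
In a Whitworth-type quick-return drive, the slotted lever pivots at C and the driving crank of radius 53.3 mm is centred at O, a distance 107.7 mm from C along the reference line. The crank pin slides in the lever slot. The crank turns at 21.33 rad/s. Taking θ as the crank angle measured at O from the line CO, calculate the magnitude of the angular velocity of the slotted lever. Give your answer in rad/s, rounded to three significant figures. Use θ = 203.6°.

ω = 21.33 rad/s
Crank pin A relative to C: A = (d + r cosθ, r sinθ); lever angle φ = atan2(r sinθ, d + r cosθ).
Differentiating tanφ: φ̇ = rω(d cosθ + r)/(d² + r² + 2dr cosθ).
d² + r² + 2dr cosθ = |CA|² = 0.00391958 m²;  d cosθ + r = -0.045392 m.
|ω_lever| = |0.0533·21.33·-0.045392| / 0.00391958 = 13.166 rad/s.

13.2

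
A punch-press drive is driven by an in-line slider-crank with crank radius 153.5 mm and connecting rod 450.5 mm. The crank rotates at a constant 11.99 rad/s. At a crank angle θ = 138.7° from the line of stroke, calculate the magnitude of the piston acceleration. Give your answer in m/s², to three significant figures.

15.4

ω = 11.99 rad/s
x(θ) = r cosθ + √(L² − r² sin²θ); with ω constant, a = ω²·d²x/dθ².
d²x/dθ² = −r cosθ − r²(cos2θ)/√u − r⁴ sin²2θ/(4u^{3/2}),  u = L² − r² sin²θ = 0.192686 m².
Substituting r = 0.1535 m, L = 0.4505 m, θ = 138.7°: d²x/dθ² = +0.10679 m.
a = ω²·d²x/dθ² = (11.99)²·(+0.10679) = +15.352 m/s²;  |a| = 15.352 m/s².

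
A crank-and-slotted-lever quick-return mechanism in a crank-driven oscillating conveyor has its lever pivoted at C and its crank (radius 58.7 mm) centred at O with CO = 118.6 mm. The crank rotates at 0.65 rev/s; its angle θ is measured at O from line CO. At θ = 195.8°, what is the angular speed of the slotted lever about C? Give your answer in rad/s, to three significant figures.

3.23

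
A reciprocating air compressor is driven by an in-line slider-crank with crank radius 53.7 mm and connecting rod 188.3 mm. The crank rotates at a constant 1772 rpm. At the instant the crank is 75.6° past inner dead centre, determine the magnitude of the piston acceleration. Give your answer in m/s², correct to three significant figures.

18.2

ω = 2π·1772/60 = 185.6 rad/s
x(θ) = r cosθ + √(L² − r² sin²θ); with ω constant, a = ω²·d²x/dθ².
d²x/dθ² = −r cosθ − r²(cos2θ)/√u − r⁴ sin²2θ/(4u^{3/2}),  u = L² − r² sin²θ = 0.0327515 m².
Substituting r = 0.0537 m, L = 0.1883 m, θ = 75.6°: d²x/dθ² = +0.00052727 m.
a = ω²·d²x/dθ² = (185.6)²·(+0.00052727) = +18.156 m/s²;  |a| = 18.156 m/s².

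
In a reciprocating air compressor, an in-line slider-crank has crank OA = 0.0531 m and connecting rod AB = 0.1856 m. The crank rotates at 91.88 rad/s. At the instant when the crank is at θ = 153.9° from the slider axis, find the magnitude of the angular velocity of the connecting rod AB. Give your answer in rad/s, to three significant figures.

23.8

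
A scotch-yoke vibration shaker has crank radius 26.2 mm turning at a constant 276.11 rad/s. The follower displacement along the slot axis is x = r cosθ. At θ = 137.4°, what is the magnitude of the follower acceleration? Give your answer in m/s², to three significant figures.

ω = 276.1 rad/s
x = r cosθ ⇒ ẍ = −rω² cosθ (ω constant).
|a| = rω²|cosθ| = 0.0262·(276.1)²·|cos 137.4°| = 1470.3 m/s².

1470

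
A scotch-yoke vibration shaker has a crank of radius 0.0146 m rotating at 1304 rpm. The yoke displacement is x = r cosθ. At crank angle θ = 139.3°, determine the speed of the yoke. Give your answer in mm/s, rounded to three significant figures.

ω = 136.6 rad/s (from 1304 rpm).
x = r cosθ ⇒ ẋ = −rω sinθ.
|v| = rω|sinθ| = 0.0146·136.6·|sin 139.3°| = 1.3001 m/s = 1300.1 mm/s.

1300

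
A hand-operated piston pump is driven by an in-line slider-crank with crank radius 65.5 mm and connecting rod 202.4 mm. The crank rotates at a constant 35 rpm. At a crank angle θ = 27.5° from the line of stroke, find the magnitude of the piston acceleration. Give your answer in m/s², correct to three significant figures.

ω = 2π·35/60 = 3.665 rad/s
x(θ) = r cosθ + √(L² − r² sin²θ); with ω constant, a = ω²·d²x/dθ².
d²x/dθ² = −r cosθ − r²(cos2θ)/√u − r⁴ sin²2θ/(4u^{3/2}),  u = L² − r² sin²θ = 0.040051 m².
Substituting r = 0.0655 m, L = 0.2024 m, θ = 27.5°: d²x/dθ² = -0.070781 m.
a = ω²·d²x/dθ² = (3.665)²·(-0.070781) = -0.95084 m/s²;  |a| = 0.95084 m/s².

0.951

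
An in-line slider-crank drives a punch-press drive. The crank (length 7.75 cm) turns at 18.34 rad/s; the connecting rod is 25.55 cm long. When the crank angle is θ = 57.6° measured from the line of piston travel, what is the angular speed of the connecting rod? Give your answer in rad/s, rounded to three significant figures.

3.08

ω = 18.34 rad/s
The rod makes angle φ with the slider axis where L sinφ = r sinθ; differentiating, L cosφ·φ̇ = r ω cosθ.
L cosφ = √(L² − r² sin²θ) = 0.24698 m.
|ω_rod| = r ω |cosθ| / √(L² − r² sin²θ) = 0.0775·18.34·0.53583/0.24698 = 3.0837 rad/s.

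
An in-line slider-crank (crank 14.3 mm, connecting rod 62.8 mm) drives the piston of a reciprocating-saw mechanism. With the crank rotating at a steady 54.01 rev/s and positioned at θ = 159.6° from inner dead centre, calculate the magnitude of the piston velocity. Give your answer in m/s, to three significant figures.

ω = 2π·54 = 339.4 rad/s
For an in-line slider-crank, x = r cosθ + √(L² − r² sin²θ), so v = −rω sinθ·[1 + r cosθ/√(L² − r² sin²θ)].
With r = 0.0143 m, L = 0.0628 m, θ = 159.6°: √(L² − r² sin²θ) = 0.062602 m.
v = −0.0143·339.4·0.34857·[1 + 0.0143·-0.93728/0.062602] = -1.3294 m/s.
|v| = 1.3294 m/s.

1.33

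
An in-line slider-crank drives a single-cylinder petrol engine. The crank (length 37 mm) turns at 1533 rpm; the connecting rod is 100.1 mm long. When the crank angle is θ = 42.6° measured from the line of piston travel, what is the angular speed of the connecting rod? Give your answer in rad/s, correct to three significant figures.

ω = 160.5 rad/s (converted from 1533 rpm).
The rod makes angle φ with the slider axis where L sinφ = r sinθ; differentiating, L cosφ·φ̇ = r ω cosθ.
L cosφ = √(L² − r² sin²θ) = 0.096916 m.
|ω_rod| = r ω |cosθ| / √(L² − r² sin²θ) = 0.037·160.5·0.73610/0.096916 = 45.114 rad/s.

45.1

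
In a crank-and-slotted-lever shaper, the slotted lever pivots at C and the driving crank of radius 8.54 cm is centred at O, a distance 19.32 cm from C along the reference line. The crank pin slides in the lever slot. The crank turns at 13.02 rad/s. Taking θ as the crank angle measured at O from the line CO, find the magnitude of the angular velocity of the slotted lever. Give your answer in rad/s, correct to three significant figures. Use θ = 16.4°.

3.95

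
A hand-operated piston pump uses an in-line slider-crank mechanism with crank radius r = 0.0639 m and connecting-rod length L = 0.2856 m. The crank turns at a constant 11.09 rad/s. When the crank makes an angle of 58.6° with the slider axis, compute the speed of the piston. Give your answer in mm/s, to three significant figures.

ω = 11.09 rad/s
For an in-line slider-crank, x = r cosθ + √(L² − r² sin²θ), so v = −rω sinθ·[1 + r cosθ/√(L² − r² sin²θ)].
With r = 0.0639 m, L = 0.2856 m, θ = 58.6°: √(L² − r² sin²θ) = 0.28034 m.
v = −0.0639·11.09·0.85355·[1 + 0.0639·0.52101/0.28034] = -0.6767 m/s.
|v| = 0.6767 m/s = 676.7 mm/s.

677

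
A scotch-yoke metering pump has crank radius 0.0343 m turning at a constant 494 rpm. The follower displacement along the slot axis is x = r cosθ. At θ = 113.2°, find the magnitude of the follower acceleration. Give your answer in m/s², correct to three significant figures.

ω = 51.73 rad/s (from 494 rpm).
x = r cosθ ⇒ ẍ = −rω² cosθ (ω constant).
|a| = rω²|cosθ| = 0.0343·(51.73)²·|cos 113.2°| = 36.161 m/s².

36.2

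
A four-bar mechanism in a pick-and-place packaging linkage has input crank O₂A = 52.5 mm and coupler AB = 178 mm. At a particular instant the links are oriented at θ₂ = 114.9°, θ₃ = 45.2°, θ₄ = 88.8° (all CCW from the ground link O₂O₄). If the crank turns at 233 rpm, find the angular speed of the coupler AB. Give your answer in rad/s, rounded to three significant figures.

ω₂ = 24.4 rad/s (from 233 rpm).
Differentiating the loop-closure r₂e^{iθ₂}+r₃e^{iθ₃}=r₁+r₄e^{iθ₄} gives r₂ω₂e^{iθ₂}+r₃ω₃e^{iθ₃}=r₄ω₄e^{iθ₄}.
Eliminating the other unknown: ω₃ = r₂ω₂ sin(θ₄−θ₂) / [r₃ sin(θ₃−θ₄)].
Numerator sine = -0.43994; denominator sine = -0.68962.
Result = 0.0525·24.4·(-0.43994) / (0.178·(-0.68962)) = +4.591 rad/s; magnitude 4.591 rad/s.

4.59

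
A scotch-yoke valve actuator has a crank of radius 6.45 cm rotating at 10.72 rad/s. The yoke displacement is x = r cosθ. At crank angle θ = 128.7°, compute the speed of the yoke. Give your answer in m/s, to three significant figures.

0.540

ω = 10.72 rad/s
x = r cosθ ⇒ ẋ = −rω sinθ.
|v| = rω|sinθ| = 0.0645·10.72·|sin 128.7°| = 0.53962 m/s.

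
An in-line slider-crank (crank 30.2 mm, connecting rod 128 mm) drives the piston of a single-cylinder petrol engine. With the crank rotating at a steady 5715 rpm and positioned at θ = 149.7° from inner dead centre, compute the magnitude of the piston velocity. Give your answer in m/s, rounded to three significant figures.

ω = 2π·5715/60 = 598.5 rad/s
For an in-line slider-crank, x = r cosθ + √(L² − r² sin²θ), so v = −rω sinθ·[1 + r cosθ/√(L² − r² sin²θ)].
With r = 0.0302 m, L = 0.128 m, θ = 149.7°: √(L² − r² sin²θ) = 0.12709 m.
v = −0.0302·598.5·0.50453·[1 + 0.0302·-0.86340/0.12709] = -7.2479 m/s.
|v| = 7.2479 m/s.

7.25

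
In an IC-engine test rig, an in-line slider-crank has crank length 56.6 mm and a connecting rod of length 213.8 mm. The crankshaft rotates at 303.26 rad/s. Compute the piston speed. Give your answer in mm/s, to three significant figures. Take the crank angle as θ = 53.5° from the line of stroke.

ω = 303.3 rad/s
For an in-line slider-crank, x = r cosθ + √(L² − r² sin²θ), so v = −rω sinθ·[1 + r cosθ/√(L² − r² sin²θ)].
With r = 0.0566 m, L = 0.2138 m, θ = 53.5°: √(L² − r² sin²θ) = 0.2089 m.
v = −0.0566·303.3·0.80386·[1 + 0.0566·0.59482/0.2089] = -16.021 m/s.
|v| = 16.021 m/s = 16021 mm/s.

16000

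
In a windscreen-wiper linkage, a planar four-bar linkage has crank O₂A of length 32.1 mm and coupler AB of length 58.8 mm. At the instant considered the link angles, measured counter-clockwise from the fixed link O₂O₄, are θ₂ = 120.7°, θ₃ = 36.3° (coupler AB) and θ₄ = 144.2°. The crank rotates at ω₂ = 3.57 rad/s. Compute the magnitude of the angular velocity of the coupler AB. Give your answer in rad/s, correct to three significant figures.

0.817

ω₂ = 3.57 rad/s
Differentiating the loop-closure r₂e^{iθ₂}+r₃e^{iθ₃}=r₁+r₄e^{iθ₄} gives r₂ω₂e^{iθ₂}+r₃ω₃e^{iθ₃}=r₄ω₄e^{iθ₄}.
Eliminating the other unknown: ω₃ = r₂ω₂ sin(θ₄−θ₂) / [r₃ sin(θ₃−θ₄)].
Numerator sine = +0.39875; denominator sine = -0.95159.
Result = 0.0321·3.57·(+0.39875) / (0.0588·(-0.95159)) = -0.81666 rad/s; magnitude 0.81666 rad/s.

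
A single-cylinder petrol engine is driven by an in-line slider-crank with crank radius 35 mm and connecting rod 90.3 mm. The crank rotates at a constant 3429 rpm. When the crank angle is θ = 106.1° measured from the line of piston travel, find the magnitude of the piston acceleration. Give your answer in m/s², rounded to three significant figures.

2820

ω = 2π·3429/60 = 359.1 rad/s
x(θ) = r cosθ + √(L² − r² sin²θ); with ω constant, a = ω²·d²x/dθ².
d²x/dθ² = −r cosθ − r²(cos2θ)/√u − r⁴ sin²2θ/(4u^{3/2}),  u = L² − r² sin²θ = 0.0070233 m².
Substituting r = 0.035 m, L = 0.0903 m, θ = 106.1°: d²x/dθ² = +0.021894 m.
a = ω²·d²x/dθ² = (359.1)²·(+0.021894) = +2823 m/s²;  |a| = 2823 m/s².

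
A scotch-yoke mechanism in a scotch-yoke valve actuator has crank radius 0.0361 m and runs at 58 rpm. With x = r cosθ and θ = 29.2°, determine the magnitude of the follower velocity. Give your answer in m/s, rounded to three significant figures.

ω = 6.074 rad/s (from 58 rpm).
x = r cosθ ⇒ ẋ = −rω sinθ.
|v| = rω|sinθ| = 0.0361·6.074·|sin 29.2°| = 0.10697 m/s.

0.107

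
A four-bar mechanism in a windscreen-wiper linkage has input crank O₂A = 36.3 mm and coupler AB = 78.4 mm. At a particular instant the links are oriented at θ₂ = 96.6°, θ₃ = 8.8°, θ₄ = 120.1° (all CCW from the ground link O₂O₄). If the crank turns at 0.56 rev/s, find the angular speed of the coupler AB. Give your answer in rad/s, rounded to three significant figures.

0.697

ω₂ = 3.519 rad/s (from 0.56 rev/s).
Differentiating the loop-closure r₂e^{iθ₂}+r₃e^{iθ₃}=r₁+r₄e^{iθ₄} gives r₂ω₂e^{iθ₂}+r₃ω₃e^{iθ₃}=r₄ω₄e^{iθ₄}.
Eliminating the other unknown: ω₃ = r₂ω₂ sin(θ₄−θ₂) / [r₃ sin(θ₃−θ₄)].
Numerator sine = +0.39875; denominator sine = -0.93169.
Result = 0.0363·3.519·(+0.39875) / (0.0784·(-0.93169)) = -0.69725 rad/s; magnitude 0.69725 rad/s.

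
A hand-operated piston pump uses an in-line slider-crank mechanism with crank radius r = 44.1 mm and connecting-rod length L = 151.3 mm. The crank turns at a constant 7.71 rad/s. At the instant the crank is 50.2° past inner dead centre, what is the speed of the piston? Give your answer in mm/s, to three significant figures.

ω = 7.71 rad/s
For an in-line slider-crank, x = r cosθ + √(L² − r² sin²θ), so v = −rω sinθ·[1 + r cosθ/√(L² − r² sin²θ)].
With r = 0.0441 m, L = 0.1513 m, θ = 50.2°: √(L² − r² sin²θ) = 0.14746 m.
v = −0.0441·7.71·0.76828·[1 + 0.0441·0.64011/0.14746] = -0.31123 m/s.
|v| = 0.31123 m/s = 311.23 mm/s.

311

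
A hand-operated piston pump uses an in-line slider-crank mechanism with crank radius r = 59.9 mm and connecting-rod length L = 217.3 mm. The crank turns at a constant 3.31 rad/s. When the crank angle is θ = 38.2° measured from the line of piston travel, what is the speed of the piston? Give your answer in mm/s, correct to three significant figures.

150

ω = 3.31 rad/s
For an in-line slider-crank, x = r cosθ + √(L² − r² sin²θ), so v = −rω sinθ·[1 + r cosθ/√(L² − r² sin²θ)].
With r = 0.0599 m, L = 0.2173 m, θ = 38.2°: √(L² − r² sin²θ) = 0.21412 m.
v = −0.0599·3.31·0.61841·[1 + 0.0599·0.78586/0.21412] = -0.14957 m/s.
|v| = 0.14957 m/s = 149.57 mm/s.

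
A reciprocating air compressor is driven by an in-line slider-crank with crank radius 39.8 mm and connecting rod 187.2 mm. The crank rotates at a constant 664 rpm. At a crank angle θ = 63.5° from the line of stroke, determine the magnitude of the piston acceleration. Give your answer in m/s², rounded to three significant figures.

ω = 2π·664/60 = 69.53 rad/s
x(θ) = r cosθ + √(L² − r² sin²θ); with ω constant, a = ω²·d²x/dθ².
d²x/dθ² = −r cosθ − r²(cos2θ)/√u − r⁴ sin²2θ/(4u^{3/2}),  u = L² − r² sin²θ = 0.0337752 m².
Substituting r = 0.0398 m, L = 0.1872 m, θ = 63.5°: d²x/dθ² = -0.012636 m.
a = ω²·d²x/dθ² = (69.53)²·(-0.012636) = -61.094 m/s²;  |a| = 61.094 m/s².

61.1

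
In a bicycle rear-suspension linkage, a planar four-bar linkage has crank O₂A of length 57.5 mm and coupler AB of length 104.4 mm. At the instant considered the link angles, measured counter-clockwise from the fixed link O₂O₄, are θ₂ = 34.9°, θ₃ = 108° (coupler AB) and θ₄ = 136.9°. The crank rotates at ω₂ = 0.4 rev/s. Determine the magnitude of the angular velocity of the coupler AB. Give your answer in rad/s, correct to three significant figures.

2.80

ω₂ = 2.513 rad/s (from 0.4 rev/s).
Differentiating the loop-closure r₂e^{iθ₂}+r₃e^{iθ₃}=r₁+r₄e^{iθ₄} gives r₂ω₂e^{iθ₂}+r₃ω₃e^{iθ₃}=r₄ω₄e^{iθ₄}.
Eliminating the other unknown: ω₃ = r₂ω₂ sin(θ₄−θ₂) / [r₃ sin(θ₃−θ₄)].
Numerator sine = +0.97815; denominator sine = -0.48328.
Result = 0.0575·2.513·(+0.97815) / (0.1044·(-0.48328)) = -2.8016 rad/s; magnitude 2.8016 rad/s.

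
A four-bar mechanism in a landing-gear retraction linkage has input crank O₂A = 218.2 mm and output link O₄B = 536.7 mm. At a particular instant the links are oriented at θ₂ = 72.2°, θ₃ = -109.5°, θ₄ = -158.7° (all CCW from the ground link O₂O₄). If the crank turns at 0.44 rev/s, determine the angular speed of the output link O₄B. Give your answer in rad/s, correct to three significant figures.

ω₂ = 2.765 rad/s (from 0.44 rev/s).
Differentiating the loop-closure r₂e^{iθ₂}+r₃e^{iθ₃}=r₁+r₄e^{iθ₄} gives r₂ω₂e^{iθ₂}+r₃ω₃e^{iθ₃}=r₄ω₄e^{iθ₄}.
Eliminating the other unknown: ω₄ = r₂ω₂ sin(θ₂−θ₃) / [r₄ sin(θ₄−θ₃)].
Numerator sine = -0.02967; denominator sine = -0.75700.
Result = 0.2182·2.765·(-0.02967) / (0.5367·(-0.75700)) = +0.044048 rad/s; magnitude 0.044048 rad/s.

0.0440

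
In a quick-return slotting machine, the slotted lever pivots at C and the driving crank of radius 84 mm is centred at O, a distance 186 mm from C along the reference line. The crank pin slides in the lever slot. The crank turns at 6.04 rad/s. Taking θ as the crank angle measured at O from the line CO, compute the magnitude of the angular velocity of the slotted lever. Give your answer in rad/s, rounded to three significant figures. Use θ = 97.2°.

ω = 6.04 rad/s
Crank pin A relative to C: A = (d + r cosθ, r sinθ); lever angle φ = atan2(r sinθ, d + r cosθ).
Differentiating tanφ: φ̇ = rω(d cosθ + r)/(d² + r² + 2dr cosθ).
d² + r² + 2dr cosθ = |CA|² = 0.0377356 m²;  d cosθ + r = +0.060688 m.
|ω_lever| = |0.084·6.04·+0.060688| / 0.0377356 = 0.81596 rad/s.

0.816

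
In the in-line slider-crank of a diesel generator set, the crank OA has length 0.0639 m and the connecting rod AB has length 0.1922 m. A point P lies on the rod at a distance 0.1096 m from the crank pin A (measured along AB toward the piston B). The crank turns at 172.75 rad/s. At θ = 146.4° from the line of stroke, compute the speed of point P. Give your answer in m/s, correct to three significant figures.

ω = 172.8 rad/s.  Crank-pin speed |V_A| = rω = 11.039 m/s, perpendicular to OA.
Rod angle: sinφ = −(r/L) sinθ ⇒ φ = -10.602°; ω_rod = −rω cosθ/√(L²−r²sin²θ) = +48.668 rad/s.
V_P = V_A + ω_rod × AP, with AP = 0.1096 m along the rod.
Components: V_Px = −rω sinθ − a·ω_rod·sinφ = -5.1274 m/s;  V_Py = rω cosθ + a·ω_rod·cosφ = -3.9514 m/s.
|V_P| = √(V_Px² + V_Py²) = 6.4733 m/s.

6.47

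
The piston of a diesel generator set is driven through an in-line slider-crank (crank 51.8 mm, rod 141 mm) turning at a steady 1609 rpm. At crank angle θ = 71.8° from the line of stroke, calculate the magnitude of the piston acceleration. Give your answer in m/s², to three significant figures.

3.09

ω = 2π·1609/60 = 168.5 rad/s
x(θ) = r cosθ + √(L² − r² sin²θ); with ω constant, a = ω²·d²x/dθ².
d²x/dθ² = −r cosθ − r²(cos2θ)/√u − r⁴ sin²2θ/(4u^{3/2}),  u = L² − r² sin²θ = 0.0174595 m².
Substituting r = 0.0518 m, L = 0.141 m, θ = 71.8°: d²x/dθ² = -0.00010881 m.
a = ω²·d²x/dθ² = (168.5)²·(-0.00010881) = -3.0891 m/s²;  |a| = 3.0891 m/s².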